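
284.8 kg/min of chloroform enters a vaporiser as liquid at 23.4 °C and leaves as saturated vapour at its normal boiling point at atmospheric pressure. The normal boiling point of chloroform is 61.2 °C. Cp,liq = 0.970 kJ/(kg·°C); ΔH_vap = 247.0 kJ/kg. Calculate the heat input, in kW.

liquid 23.4→61.2 °C: 36.666 kJ/kg
vaporisation at 61.2 °C: 247 kJ/kg
Δh = 36.666 + 247 = 283.67 kJ/kg
Q = ṁ·Δh = 284.8 kg/min × 283.67 kJ/kg = 80788 kJ/min
|Q| = 1346.5 kW

Q = 1350 kW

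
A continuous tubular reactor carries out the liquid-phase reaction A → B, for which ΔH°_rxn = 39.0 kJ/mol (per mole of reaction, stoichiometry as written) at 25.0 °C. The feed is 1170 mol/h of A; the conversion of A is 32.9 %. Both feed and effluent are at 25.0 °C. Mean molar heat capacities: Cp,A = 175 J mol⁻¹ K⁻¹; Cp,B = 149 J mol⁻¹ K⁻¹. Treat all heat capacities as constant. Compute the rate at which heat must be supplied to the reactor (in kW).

Extent of reaction ξ = 0.329 × 1170 = 384.93 mol/h
Reaction term: ξ·ΔH°_rxn = 384.93 × 39.0 = 15012 kJ/h
Q = ΔH = 15012 kJ/h = 4.1701 kW
Heat supplied = 4.1701 kW

Q_in = 4.17 kW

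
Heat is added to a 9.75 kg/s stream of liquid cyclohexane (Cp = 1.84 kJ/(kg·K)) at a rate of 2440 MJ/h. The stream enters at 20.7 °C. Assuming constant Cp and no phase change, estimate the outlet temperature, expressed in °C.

T_out = 58.5 °C

Q = 2440 MJ/h = 677.78 kJ/s
ΔT = Q/(ṁ·Cp) = 677.78/(9.75×1.84) = 37.78 K
T_out = 20.7 + 37.78 = 58.48 °C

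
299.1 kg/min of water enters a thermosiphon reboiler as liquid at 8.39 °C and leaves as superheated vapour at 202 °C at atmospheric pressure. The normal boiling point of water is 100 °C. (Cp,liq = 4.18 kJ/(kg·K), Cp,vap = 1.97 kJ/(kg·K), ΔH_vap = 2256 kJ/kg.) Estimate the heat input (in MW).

Q = 14.2 MW

liquid 8.39→100 °C: 382.93 kJ/kg
vaporisation at 100 °C: 2256 kJ/kg
vapour 100→202 °C: 200.94 kJ/kg
Δh = 382.93 + 2256 + 200.94 = 2839.9 kJ/kg
Q = ṁ·Δh = 299.1 kg/min × 2839.9 kJ/kg = 849410 kJ/min
|Q| = 14157 kW = 14.157 MW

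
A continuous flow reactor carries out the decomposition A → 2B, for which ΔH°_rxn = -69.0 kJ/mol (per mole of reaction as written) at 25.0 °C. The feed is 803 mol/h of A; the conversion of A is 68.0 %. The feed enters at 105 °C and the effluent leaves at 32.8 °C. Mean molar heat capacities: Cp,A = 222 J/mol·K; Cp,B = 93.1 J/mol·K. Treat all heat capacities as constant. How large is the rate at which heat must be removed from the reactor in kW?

Extent of reaction ξ = 0.680 × 803 = 546.04 mol/h
Reaction term: ξ·ΔH°_rxn = 546.04 × -69.0 = -37677 kJ/h
Sensible, feed 105→25 °C: -14261 kJ/h
Outlet flows (mol/h): A 256.96, B 1092.1
Sensible, products 25→32.8 °C: 1238 kJ/h
Q = ΔH = -50700 kJ/h = -14.083 kW
Heat removed = 14.083 kW

Q_out = 14.1 kW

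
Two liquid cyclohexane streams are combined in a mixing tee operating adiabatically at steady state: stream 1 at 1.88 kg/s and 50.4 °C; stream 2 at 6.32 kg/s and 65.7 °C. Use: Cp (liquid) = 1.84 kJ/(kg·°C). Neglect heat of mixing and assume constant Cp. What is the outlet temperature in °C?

T_out = 62.2 °C

Adiabatic, steady state ⇒ Σ ṁᵢCp,ᵢ(T_out − Tᵢ) = 0
Σ ṁᵢCp,ᵢTᵢ = 1.88×1.84×50.4 + 6.32×1.84×65.7 = 938.36
Σ ṁᵢCp,ᵢ = 1.88×1.84 + 6.32×1.84 = 15.088
T_out = 938.36 / 15.088 = 62.192 °C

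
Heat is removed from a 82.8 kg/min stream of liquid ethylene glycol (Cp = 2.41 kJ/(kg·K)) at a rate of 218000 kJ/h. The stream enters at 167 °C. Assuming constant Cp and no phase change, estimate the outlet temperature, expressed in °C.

Q = 218000 kJ/h = 3633.3 kJ/min
ΔT = Q/(ṁ·Cp) = 3633.3/(82.8×2.41) = 18.208 K
T_out = 167 − 18.208 = 148.79 °C

T_out = 149 °C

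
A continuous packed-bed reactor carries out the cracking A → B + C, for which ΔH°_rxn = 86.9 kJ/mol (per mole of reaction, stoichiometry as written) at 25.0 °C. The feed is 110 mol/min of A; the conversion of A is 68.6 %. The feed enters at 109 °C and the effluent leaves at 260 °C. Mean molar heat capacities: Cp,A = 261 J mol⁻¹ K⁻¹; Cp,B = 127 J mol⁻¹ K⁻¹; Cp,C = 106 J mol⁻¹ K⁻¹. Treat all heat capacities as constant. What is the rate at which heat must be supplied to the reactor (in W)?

Q_in = 173000 W

Extent of reaction ξ = 0.686 × 110 = 75.46 mol/min
Reaction term: ξ·ΔH°_rxn = 75.46 × 86.9 = 6557.5 kJ/min
Sensible, feed 109→25 °C: -2411.6 kJ/min
Outlet flows (mol/min): A 34.54, B 75.46, C 75.46
Sensible, products 25→260 °C: 6250.3 kJ/min
Q = ΔH = 10396 kJ/min = 173.27 kW
Heat supplied = 173270 W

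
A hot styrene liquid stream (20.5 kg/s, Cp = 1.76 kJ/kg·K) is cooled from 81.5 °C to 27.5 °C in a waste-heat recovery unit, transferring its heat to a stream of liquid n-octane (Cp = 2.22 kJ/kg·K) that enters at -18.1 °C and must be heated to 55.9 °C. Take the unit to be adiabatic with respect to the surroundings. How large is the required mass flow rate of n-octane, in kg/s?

Heat released by hot stream: Q = 20.5 × 1.76 × (81.5 − 27.5) = 1948.3 kJ/s
Energy balance on cold side (adiabatic exchanger): Q = ṁ_c·Cp_c·(T_c,out − T_c,in)
ṁ_c = 1948.3 / [2.22 × (55.9 − -18.1)] = 11.86 kg/s

ṁ_c = 11.9 kg/s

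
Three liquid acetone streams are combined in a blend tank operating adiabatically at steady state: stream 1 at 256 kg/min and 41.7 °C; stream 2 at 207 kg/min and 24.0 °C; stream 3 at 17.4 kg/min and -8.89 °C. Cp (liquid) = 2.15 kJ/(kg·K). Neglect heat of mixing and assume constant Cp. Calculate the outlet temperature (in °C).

Adiabatic, steady state ⇒ Σ ṁᵢCp,ᵢ(T_out − Tᵢ) = 0
T_out = Σ ṁᵢCp,ᵢTᵢ / Σ ṁᵢCp,ᵢ
      = 33300 / 1032.9 = 32.241 °C

T_out = 32.2 °C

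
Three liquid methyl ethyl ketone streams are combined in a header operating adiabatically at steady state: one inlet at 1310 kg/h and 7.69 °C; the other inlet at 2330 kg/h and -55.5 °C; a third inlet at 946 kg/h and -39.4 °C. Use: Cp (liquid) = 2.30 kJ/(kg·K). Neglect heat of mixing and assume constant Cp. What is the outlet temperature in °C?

T_out = -34.1 °C

Energy balance with Q = 0: Σ ṁᵢCp,ᵢ(T_out − Tᵢ) = 0
Σ ṁᵢCp,ᵢTᵢ = 1310×2.30×7.69 + 2330×2.30×-55.5 + 946×2.30×-39.4 = -359980
Σ ṁᵢCp,ᵢ = 1310×2.30 + 2330×2.30 + 946×2.30 = 10548
T_out = -359980 / 10548 = -34.129 °C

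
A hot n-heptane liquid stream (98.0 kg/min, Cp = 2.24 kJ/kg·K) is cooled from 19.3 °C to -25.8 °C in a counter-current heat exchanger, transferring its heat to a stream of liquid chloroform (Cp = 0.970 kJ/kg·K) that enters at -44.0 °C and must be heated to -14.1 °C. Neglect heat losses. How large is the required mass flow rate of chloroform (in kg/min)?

Heat released by hot stream: Q = 98.0 × 2.24 × (19.3 − -25.8) = 9900.4 kJ/min
Energy balance on cold side (adiabatic exchanger): Q = ṁ_c·Cp_c·(T_c,out − T_c,in)
ṁ_c = 9900.4 / [0.970 × (-14.1 − -44.0)] = 341.36 kg/min

ṁ_c = 341 kg/min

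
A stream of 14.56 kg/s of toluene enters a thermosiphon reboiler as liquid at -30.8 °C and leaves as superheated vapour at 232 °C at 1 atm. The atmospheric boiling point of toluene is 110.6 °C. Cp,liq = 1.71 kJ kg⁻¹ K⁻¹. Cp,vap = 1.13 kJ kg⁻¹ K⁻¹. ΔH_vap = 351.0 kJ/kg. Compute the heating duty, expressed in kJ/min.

liquid -30.8→110.6 °C: 241.79 kJ/kg
vaporisation at 110.6 °C: 351 kJ/kg
vapour 110.6→232 °C: 137.18 kJ/kg
Δh = 241.79 + 351 + 137.18 = 729.98 kJ/kg
Q = ṁ·Δh = 14.56 kg/s × 729.98 kJ/kg = 10628 kJ/s
|Q| = 10628 kW = 637710 kJ/min

Q = 638000 kJ/min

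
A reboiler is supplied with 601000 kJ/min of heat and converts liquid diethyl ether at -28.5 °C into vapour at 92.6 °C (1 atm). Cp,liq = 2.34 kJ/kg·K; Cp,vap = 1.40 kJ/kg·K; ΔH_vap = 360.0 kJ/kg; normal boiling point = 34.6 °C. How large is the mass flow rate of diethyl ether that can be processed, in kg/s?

ṁ = 17.0 kg/s

Δh = 2.34×(34.6−-28.5) + 360.0 + 1.40×(92.6−34.6) = 588.85 kJ/kg
Q = 601000 kJ/min = 10017 kJ/s = 10017 kJ/s
ṁ = Q/Δh = 10017 / 588.85 = 17.01 kg/s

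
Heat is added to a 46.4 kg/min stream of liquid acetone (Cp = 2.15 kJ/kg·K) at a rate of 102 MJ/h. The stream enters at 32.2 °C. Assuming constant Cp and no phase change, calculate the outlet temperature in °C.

T_out = 49.2 °C

Q = 102 MJ/h = 1700 kJ/min
ΔT = Q/(ṁ·Cp) = 1700/(46.4×2.15) = 17.041 K
T_out = 32.2 + 17.041 = 49.241 °C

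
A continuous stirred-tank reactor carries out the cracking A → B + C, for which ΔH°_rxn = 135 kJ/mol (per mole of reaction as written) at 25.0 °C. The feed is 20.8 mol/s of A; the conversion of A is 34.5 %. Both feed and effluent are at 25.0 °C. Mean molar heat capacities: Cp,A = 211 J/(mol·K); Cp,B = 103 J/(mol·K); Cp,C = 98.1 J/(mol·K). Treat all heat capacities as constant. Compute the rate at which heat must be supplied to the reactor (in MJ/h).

Extent of reaction ξ = 0.345 × 20.8 = 7.176 mol/s
Reaction term: ξ·ΔH°_rxn = 7.176 × 135 = 968.76 kJ/s
Q = ΔH = 968.76 kJ/s = 968.76 kW
Heat supplied = 3487.5 MJ/h

Q_in = 3490 MJ/h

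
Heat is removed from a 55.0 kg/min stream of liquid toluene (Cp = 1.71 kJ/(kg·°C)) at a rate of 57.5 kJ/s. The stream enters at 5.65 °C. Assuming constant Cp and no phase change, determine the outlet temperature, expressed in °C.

Q = 57.5 kJ/s = 3450 kJ/min
ΔT = Q/(ṁ·Cp) = 3450/(55.0×1.71) = 36.683 K
T_out = 5.65 − 36.683 = -31.033 °C

T_out = -31.0 °C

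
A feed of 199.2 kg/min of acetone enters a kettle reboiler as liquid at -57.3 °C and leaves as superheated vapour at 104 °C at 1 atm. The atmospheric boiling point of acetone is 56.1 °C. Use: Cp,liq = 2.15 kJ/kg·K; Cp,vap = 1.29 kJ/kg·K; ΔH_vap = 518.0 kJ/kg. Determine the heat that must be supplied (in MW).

Q = 2.73 MW

liquid -57.3→56.1 °C: 243.81 kJ/kg
vaporisation at 56.1 °C: 518 kJ/kg
vapour 56.1→104 °C: 61.791 kJ/kg
Δh = 243.81 + 518 + 61.791 = 823.6 kJ/kg
Q = ṁ·Δh = 199.2 kg/min × 823.6 kJ/kg = 164060 kJ/min
|Q| = 2734.4 kW = 2.7344 MW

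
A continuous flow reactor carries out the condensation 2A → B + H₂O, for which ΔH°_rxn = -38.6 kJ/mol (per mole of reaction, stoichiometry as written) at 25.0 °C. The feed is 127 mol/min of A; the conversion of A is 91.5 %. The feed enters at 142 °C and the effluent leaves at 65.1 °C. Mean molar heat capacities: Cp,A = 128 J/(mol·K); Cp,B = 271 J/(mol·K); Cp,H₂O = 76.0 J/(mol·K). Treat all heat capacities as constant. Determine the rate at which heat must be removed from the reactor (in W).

Q_out = 54700 W

Extent of reaction ξ = 0.915 × 127 / 2 = 58.102 mol/min
Reaction term: ξ·ΔH°_rxn = 58.102 × -38.6 = -2242.8 kJ/min
Sensible, feed 142→25 °C: -1902 kJ/min
Outlet flows (mol/min): A 10.795, B 58.102, H₂O 58.102
Sensible, products 25→65.1 °C: 863.89 kJ/min
Q = ΔH = -3280.8 kJ/min = -54.68 kW
Heat removed = 54680 W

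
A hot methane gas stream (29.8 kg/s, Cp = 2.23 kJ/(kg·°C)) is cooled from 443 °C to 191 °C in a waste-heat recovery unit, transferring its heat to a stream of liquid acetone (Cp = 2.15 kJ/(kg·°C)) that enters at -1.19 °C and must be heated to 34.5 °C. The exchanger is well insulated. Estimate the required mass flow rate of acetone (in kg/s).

Heat released by hot stream: Q = 29.8 × 2.23 × (443 − 191) = 16746 kJ/s
Energy balance on cold side (adiabatic exchanger): Q = ṁ_c·Cp_c·(T_c,out − T_c,in)
ṁ_c = 16746 / [2.15 × (34.5 − -1.19)] = 218.24 kg/s

ṁ_c = 218 kg/s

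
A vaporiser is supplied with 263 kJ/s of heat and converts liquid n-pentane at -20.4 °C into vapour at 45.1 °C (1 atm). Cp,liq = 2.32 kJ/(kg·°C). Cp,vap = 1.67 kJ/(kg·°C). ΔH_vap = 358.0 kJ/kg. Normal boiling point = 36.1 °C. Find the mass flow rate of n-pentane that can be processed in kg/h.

Δh = 2.32×(36.1−-20.4) + 358.0 + 1.67×(45.1−36.1) = 504.11 kJ/kg
Q = 263 kJ/s = 263 kJ/s = 946800 kJ/h
ṁ = Q/Δh = 946800 / 504.11 = 1878.2 kg/h

ṁ = 1880 kg/h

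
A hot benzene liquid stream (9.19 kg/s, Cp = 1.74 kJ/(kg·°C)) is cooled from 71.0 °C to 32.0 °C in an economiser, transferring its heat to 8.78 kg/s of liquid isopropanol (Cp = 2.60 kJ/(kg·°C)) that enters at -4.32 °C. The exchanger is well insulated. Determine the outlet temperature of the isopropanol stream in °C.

T_c,out = 23.0 °C

Heat released by hot stream: Q = 9.19 × 1.74 × (71.0 − 32.0) = 623.63 kJ/s
Energy balance on cold side (adiabatic exchanger): Q = ṁ_c·Cp_c·(T_c,out − T_c,in)
T_c,out = -4.32 + 623.63/(8.78 × 2.60) = 22.999 °C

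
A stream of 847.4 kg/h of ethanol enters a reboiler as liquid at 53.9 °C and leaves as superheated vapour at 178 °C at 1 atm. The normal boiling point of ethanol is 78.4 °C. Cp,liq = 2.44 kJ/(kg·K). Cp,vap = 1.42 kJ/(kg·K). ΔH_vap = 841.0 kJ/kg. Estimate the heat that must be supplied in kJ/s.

liquid 53.9→78.4 °C: 59.78 kJ/kg
vaporisation at 78.4 °C: 841 kJ/kg
vapour 78.4→178 °C: 141.43 kJ/kg
Δh = 59.78 + 841 + 141.43 = 1042.2 kJ/kg
Q = ṁ·Δh = 847.4 kg/h × 1042.2 kJ/kg = 883170 kJ/h
|Q| = 245.33 kW

Q = 245 kJ/s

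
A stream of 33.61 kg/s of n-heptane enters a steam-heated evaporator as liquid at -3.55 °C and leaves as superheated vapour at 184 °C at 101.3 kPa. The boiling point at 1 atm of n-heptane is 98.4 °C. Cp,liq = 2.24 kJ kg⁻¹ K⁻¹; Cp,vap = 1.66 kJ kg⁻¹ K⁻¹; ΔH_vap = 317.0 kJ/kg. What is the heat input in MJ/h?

Q = 83200 MJ/h

liquid -3.55→98.4 °C: 228.37 kJ/kg
vaporisation at 98.4 °C: 317 kJ/kg
vapour 98.4→184 °C: 142.1 kJ/kg
Δh = 228.37 + 317 + 142.1 = 687.46 kJ/kg
Q = ṁ·Δh = 33.61 kg/s × 687.46 kJ/kg = 23106 kJ/s
|Q| = 23106 kW = 83180 MJ/h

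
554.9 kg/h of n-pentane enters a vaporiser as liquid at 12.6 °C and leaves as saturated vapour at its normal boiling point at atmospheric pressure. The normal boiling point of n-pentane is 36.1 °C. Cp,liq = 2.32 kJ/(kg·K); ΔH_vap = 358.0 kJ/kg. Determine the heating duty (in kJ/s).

Q = 63.6 kJ/s

liquid 12.6→36.1 °C: 54.52 kJ/kg
vaporisation at 36.1 °C: 358 kJ/kg
Δh = 54.52 + 358 = 412.52 kJ/kg
Q = ṁ·Δh = 554.9 kg/h × 412.52 kJ/kg = 228910 kJ/h
|Q| = 63.585 kW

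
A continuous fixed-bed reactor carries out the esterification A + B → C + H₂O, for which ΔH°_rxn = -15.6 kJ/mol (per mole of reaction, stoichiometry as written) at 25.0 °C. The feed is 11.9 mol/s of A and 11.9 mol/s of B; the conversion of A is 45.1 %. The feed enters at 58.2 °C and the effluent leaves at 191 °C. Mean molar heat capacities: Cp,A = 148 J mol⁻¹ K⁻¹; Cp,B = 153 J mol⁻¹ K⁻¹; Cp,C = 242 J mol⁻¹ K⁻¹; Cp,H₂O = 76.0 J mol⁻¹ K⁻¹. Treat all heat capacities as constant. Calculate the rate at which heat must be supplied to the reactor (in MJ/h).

Q_in = 1470 MJ/h

Extent of reaction ξ = 0.451 × 11.9 = 5.3669 mol/s
Reaction term: ξ·ΔH°_rxn = 5.3669 × -15.6 = -83.724 kJ/s
Sensible, feed 58.2→25 °C: -118.92 kJ/s
Outlet flows (mol/s): A 6.5331, B 6.5331, C 5.3669, H₂O 5.3669
Sensible, products 25→191 °C: 609.74 kJ/s
Q = ΔH = 407.1 kJ/s = 407.1 kW
Heat supplied = 1465.6 MJ/h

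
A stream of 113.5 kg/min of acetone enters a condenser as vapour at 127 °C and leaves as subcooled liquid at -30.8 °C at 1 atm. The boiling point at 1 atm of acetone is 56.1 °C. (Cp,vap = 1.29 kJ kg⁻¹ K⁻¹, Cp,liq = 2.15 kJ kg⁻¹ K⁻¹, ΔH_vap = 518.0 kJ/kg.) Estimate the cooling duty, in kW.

Q_c = 1510 kW

vapour 127→56.1 °C: -91.461 kJ/kg
condensation at 56.1 °C: -518 kJ/kg
liquid 56.1→-30.8 °C: -186.84 kJ/kg
Δh = -91.461 + -518 + -186.84 = -796.3 kJ/kg
Q = ṁ·Δh = 113.5 kg/min × -796.3 kJ/kg = -90380 kJ/min
|Q| = 1506.3 kW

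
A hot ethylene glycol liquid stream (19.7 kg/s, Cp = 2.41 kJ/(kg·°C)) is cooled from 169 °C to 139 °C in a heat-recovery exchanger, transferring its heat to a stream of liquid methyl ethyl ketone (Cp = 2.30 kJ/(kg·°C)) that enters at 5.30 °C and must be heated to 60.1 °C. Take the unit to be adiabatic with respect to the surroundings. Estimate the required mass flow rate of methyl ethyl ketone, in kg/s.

ṁ_c = 11.3 kg/s

Heat released by hot stream: Q = 19.7 × 2.41 × (169 − 139) = 1424.3 kJ/s
Energy balance on cold side (adiabatic exchanger): Q = ṁ_c·Cp_c·(T_c,out − T_c,in)
ṁ_c = 1424.3 / [2.30 × (60.1 − 5.30)] = 11.3 kg/s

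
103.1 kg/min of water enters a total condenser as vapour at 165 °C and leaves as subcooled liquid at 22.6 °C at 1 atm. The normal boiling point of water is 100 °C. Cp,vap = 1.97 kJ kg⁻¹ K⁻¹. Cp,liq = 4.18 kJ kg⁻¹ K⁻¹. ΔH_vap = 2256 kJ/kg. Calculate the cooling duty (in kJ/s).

vapour 165→100 °C: -128.05 kJ/kg
condensation at 100 °C: -2256 kJ/kg
liquid 100→22.6 °C: -323.53 kJ/kg
Δh = -128.05 + -2256 + -323.53 = -2707.6 kJ/kg
Q = ṁ·Δh = 103.1 kg/min × -2707.6 kJ/kg = -279150 kJ/min
|Q| = 4652.5 kW

Q_c = 4650 kJ/s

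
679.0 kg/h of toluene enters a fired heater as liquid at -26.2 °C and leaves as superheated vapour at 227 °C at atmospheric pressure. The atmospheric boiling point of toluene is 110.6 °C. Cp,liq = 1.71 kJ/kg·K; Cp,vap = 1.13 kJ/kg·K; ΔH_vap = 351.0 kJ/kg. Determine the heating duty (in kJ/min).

Q = 8110 kJ/min

liquid -26.2→110.6 °C: 233.93 kJ/kg
vaporisation at 110.6 °C: 351 kJ/kg
vapour 110.6→227 °C: 131.53 kJ/kg
Δh = 233.93 + 351 + 131.53 = 716.46 kJ/kg
Q = ṁ·Δh = 679.0 kg/h × 716.46 kJ/kg = 486480 kJ/h
|Q| = 135.13 kW = 8107.9 kJ/min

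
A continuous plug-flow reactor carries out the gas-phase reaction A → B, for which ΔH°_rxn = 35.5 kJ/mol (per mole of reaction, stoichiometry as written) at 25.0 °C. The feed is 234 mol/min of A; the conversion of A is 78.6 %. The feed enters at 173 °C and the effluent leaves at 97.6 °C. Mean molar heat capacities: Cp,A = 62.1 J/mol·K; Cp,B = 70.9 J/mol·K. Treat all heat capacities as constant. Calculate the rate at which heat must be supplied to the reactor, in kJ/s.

Q_in = 92.5 kJ/s

Extent of reaction ξ = 0.786 × 234 = 183.92 mol/min
Reaction term: ξ·ΔH°_rxn = 183.92 × 35.5 = 6529.3 kJ/min
Sensible, feed 173→25 °C: -2150.6 kJ/min
Outlet flows (mol/min): A 50.076, B 183.92
Sensible, products 25→97.6 °C: 1172.5 kJ/min
Q = ΔH = 5551.1 kJ/min = 92.519 kW
Heat supplied = 92.519 kJ/s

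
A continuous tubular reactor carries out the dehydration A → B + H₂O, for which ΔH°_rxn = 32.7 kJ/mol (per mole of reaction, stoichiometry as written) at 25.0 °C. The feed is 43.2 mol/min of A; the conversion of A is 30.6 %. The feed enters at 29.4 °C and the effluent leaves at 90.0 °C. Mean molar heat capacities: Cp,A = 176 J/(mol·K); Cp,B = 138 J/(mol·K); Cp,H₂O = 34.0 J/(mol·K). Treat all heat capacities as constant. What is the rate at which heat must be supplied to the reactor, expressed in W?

Extent of reaction ξ = 0.306 × 43.2 = 13.219 mol/min
Reaction term: ξ·ΔH°_rxn = 13.219 × 32.7 = 432.27 kJ/min
Sensible, feed 29.4→25 °C: -33.454 kJ/min
Outlet flows (mol/min): A 29.981, B 13.219, H₂O 13.219
Sensible, products 25→90.0 °C: 490.77 kJ/min
Q = ΔH = 889.58 kJ/min = 14.826 kW
Heat supplied = 14826 W

Q_in = 14800 W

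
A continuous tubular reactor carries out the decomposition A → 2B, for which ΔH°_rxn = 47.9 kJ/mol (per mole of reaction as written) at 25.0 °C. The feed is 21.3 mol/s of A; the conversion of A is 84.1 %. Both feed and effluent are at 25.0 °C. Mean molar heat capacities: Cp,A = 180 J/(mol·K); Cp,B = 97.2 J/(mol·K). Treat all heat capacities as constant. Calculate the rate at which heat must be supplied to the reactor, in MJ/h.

Extent of reaction ξ = 0.841 × 21.3 = 17.913 mol/s
Reaction term: ξ·ΔH°_rxn = 17.913 × 47.9 = 858.05 kJ/s
Q = ΔH = 858.05 kJ/s = 858.05 kW
Heat supplied = 3089 MJ/h

Q_in = 3090 MJ/h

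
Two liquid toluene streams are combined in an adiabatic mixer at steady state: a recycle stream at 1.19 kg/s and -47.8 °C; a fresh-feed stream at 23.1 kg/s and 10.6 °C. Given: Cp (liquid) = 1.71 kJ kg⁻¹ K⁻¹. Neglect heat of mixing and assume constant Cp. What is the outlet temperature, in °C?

Energy balance with Q = 0: Σ ṁᵢCp,ᵢ(T_out − Tᵢ) = 0
Σ ṁᵢCp,ᵢTᵢ = 1.19×1.71×-47.8 + 23.1×1.71×10.6 = 321.44
Σ ṁᵢCp,ᵢ = 1.19×1.71 + 23.1×1.71 = 41.536
T_out = 321.44 / 41.536 = 7.7389 °C

T_out = 7.74 °C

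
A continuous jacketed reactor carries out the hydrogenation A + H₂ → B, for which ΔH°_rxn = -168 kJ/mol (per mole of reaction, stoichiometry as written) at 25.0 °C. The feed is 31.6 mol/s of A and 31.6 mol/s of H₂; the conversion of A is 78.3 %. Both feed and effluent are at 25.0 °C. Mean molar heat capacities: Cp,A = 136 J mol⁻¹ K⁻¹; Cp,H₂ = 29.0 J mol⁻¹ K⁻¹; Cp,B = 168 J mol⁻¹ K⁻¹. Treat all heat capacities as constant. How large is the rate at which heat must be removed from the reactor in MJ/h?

Q_out = 15000 MJ/h

Extent of reaction ξ = 0.783 × 31.6 = 24.743 mol/s
Reaction term: ξ·ΔH°_rxn = 24.743 × -168 = -4156.8 kJ/s
Q = ΔH = -4156.8 kJ/s = -4156.8 kW
Heat removed = 14964 MJ/h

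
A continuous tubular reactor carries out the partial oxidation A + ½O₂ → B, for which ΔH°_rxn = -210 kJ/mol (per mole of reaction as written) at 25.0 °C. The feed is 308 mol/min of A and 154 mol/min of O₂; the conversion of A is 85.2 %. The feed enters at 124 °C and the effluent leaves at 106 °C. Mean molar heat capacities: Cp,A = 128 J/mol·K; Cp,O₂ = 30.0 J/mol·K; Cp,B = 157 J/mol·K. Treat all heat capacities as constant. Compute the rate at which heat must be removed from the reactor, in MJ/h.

Q_out = 3340 MJ/h

Extent of reaction ξ = 0.852 × 308 = 262.42 mol/min
Reaction term: ξ·ΔH°_rxn = 262.42 × -210 = -55107 kJ/min
Sensible, feed 124→25 °C: -4360.4 kJ/min
Outlet flows (mol/min): A 45.584, O₂ 22.792, B 262.42
Sensible, products 25→106 °C: 3865.1 kJ/min
Q = ΔH = -55603 kJ/min = -926.71 kW
Heat removed = 3336.2 MJ/h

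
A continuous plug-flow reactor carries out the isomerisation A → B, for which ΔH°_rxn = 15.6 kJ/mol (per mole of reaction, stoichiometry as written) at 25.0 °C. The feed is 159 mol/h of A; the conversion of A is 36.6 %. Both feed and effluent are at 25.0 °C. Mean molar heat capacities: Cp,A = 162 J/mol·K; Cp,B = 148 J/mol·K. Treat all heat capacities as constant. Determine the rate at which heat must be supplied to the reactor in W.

Extent of reaction ξ = 0.366 × 159 = 58.194 mol/h
Reaction term: ξ·ΔH°_rxn = 58.194 × 15.6 = 907.83 kJ/h
Q = ΔH = 907.83 kJ/h = 0.25217 kW
Heat supplied = 252.17 W

Q_in = 252 W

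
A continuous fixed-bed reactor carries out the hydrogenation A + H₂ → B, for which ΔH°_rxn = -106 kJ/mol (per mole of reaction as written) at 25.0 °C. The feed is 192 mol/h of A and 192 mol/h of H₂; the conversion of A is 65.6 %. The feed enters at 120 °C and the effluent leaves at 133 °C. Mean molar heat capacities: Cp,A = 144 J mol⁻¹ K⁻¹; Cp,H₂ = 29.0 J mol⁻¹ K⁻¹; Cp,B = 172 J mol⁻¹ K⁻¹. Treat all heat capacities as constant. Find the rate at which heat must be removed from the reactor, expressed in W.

Extent of reaction ξ = 0.656 × 192 = 125.95 mol/h
Reaction term: ξ·ΔH°_rxn = 125.95 × -106 = -13351 kJ/h
Sensible, feed 120→25 °C: -3155.5 kJ/h
Outlet flows (mol/h): A 66.048, H₂ 66.048, B 125.95
Sensible, products 25→133 °C: 3573.7 kJ/h
Q = ΔH = -12933 kJ/h = -3.5924 kW
Heat removed = 3592.4 W

Q_out = 3590 W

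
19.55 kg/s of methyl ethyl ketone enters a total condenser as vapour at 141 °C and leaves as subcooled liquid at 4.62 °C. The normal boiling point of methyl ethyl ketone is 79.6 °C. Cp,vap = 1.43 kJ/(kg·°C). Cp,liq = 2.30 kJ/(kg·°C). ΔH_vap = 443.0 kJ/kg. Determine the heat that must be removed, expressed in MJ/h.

vapour 141→79.6 °C: -87.802 kJ/kg
condensation at 79.6 °C: -443 kJ/kg
liquid 79.6→4.62 °C: -172.45 kJ/kg
Δh = -87.802 + -443 + -172.45 = -703.26 kJ/kg
Q = ṁ·Δh = 19.55 kg/s × -703.26 kJ/kg = -13749 kJ/s
|Q| = 13749 kW = 49495 MJ/h

Q_c = 49500 MJ/h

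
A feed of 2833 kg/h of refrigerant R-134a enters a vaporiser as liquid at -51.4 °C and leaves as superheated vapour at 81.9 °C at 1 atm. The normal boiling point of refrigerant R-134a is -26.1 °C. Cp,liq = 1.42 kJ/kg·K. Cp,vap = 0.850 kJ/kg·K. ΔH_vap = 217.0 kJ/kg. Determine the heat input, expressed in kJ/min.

Q = 16300 kJ/min

liquid -51.4→-26.1 °C: 35.926 kJ/kg
vaporisation at -26.1 °C: 217 kJ/kg
vapour -26.1→81.9 °C: 91.8 kJ/kg
Δh = 35.926 + 217 + 91.8 = 344.73 kJ/kg
Q = ṁ·Δh = 2833 kg/h × 344.73 kJ/kg = 976610 kJ/h
|Q| = 271.28 kW = 16277 kJ/min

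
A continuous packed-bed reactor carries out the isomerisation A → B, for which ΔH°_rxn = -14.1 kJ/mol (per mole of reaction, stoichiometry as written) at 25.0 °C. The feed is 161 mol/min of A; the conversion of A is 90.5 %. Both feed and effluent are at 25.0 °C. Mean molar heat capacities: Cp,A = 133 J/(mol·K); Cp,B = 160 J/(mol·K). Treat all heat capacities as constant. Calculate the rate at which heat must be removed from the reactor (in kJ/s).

Extent of reaction ξ = 0.905 × 161 = 145.71 mol/min
Reaction term: ξ·ΔH°_rxn = 145.71 × -14.1 = -2054.4 kJ/min
Q = ΔH = -2054.4 kJ/min = -34.241 kW
Heat removed = 34.241 kJ/s

Q_out = 34.2 kJ/s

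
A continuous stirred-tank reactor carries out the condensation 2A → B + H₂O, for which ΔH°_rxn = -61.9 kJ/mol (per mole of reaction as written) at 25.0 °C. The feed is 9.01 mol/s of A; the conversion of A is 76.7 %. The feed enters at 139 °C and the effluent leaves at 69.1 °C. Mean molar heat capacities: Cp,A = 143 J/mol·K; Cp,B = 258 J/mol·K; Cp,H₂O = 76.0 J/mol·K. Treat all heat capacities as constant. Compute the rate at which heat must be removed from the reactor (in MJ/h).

Q_out = 1070 MJ/h

Extent of reaction ξ = 0.767 × 9.01 / 2 = 3.4553 mol/s
Reaction term: ξ·ΔH°_rxn = 3.4553 × -61.9 = -213.89 kJ/s
Sensible, feed 139→25 °C: -146.88 kJ/s
Outlet flows (mol/s): A 2.0993, B 3.4553, H₂O 3.4553
Sensible, products 25→69.1 °C: 64.134 kJ/s
Q = ΔH = -296.63 kJ/s = -296.63 kW
Heat removed = 1067.9 MJ/h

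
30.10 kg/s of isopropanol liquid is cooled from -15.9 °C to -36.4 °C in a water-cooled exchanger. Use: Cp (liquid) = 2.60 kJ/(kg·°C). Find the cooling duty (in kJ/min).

Q_c = 96300 kJ/min

Q = ṁ·Cp·ΔT = 30.10 × 2.60 × (-36.4 − -15.9) = -1604.3 kJ/s
Cooling duty = 96260 kJ/min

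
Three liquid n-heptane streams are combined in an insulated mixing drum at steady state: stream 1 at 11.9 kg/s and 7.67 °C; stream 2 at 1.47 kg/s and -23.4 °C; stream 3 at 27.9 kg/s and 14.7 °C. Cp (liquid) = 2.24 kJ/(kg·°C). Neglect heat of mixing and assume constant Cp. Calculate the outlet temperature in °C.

T_out = 11.3 °C

Adiabatic, steady state ⇒ Σ ṁᵢCp,ᵢ(T_out − Tᵢ) = 0
T_out = Σ ṁᵢCp,ᵢTᵢ / Σ ṁᵢCp,ᵢ
      = 1046.1 / 92.445 = 11.316 °C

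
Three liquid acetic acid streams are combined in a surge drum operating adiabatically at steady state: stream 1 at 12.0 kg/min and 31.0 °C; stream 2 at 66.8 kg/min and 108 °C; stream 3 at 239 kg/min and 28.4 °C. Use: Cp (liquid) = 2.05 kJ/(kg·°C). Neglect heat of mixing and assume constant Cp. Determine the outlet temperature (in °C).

Adiabatic, steady state ⇒ Σ ṁᵢCp,ᵢ(T_out − Tᵢ) = 0
T_out = Σ ṁᵢCp,ᵢTᵢ / Σ ṁᵢCp,ᵢ
      = 29467 / 651.49 = 45.23 °C

T_out = 45.2 °C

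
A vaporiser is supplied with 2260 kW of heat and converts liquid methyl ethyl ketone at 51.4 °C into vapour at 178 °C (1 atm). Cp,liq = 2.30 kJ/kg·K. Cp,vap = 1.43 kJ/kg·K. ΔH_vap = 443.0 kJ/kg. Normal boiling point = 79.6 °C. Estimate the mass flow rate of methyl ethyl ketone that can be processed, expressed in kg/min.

Δh = 2.30×(79.6−51.4) + 443.0 + 1.43×(178−79.6) = 648.57 kJ/kg
Q = 2260 kW = 2260 kJ/s = 135600 kJ/min
ṁ = Q/Δh = 135600 / 648.57 = 209.07 kg/min

ṁ = 209 kg/min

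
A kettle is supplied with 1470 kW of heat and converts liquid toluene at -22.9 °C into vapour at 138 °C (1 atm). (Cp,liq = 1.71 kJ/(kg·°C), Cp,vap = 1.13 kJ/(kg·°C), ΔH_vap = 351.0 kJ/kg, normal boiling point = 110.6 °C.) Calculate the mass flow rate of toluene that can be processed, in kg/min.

ṁ = 145 kg/min

Δh = 1.71×(110.6−-22.9) + 351.0 + 1.13×(138−110.6) = 610.25 kJ/kg
Q = 1470 kW = 1470 kJ/s = 88200 kJ/min
ṁ = Q/Δh = 88200 / 610.25 = 144.53 kg/min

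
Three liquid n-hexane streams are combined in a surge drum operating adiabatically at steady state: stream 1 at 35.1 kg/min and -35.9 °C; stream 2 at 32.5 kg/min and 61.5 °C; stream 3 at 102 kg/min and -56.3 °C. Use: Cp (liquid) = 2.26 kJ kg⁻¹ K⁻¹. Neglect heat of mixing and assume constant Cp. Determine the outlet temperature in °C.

T_out = -29.5 °C

No heat crosses the boundary, so H_out = H_in.
Σ ṁᵢCp,ᵢTᵢ = 35.1×2.26×-35.9 + 32.5×2.26×61.5 + 102×2.26×-56.3 = -11309
Σ ṁᵢCp,ᵢ = 35.1×2.26 + 32.5×2.26 + 102×2.26 = 383.3
T_out = -11309 / 383.3 = -29.504 °C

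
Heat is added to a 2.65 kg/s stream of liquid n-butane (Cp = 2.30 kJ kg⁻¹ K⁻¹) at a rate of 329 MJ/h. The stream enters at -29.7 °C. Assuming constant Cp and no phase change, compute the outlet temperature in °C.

Q = 329 MJ/h = 91.389 kJ/s
ΔT = Q/(ṁ·Cp) = 91.389/(2.65×2.30) = 14.994 K
T_out = -29.7 + 14.994 = -14.706 °C

T_out = -14.7 °C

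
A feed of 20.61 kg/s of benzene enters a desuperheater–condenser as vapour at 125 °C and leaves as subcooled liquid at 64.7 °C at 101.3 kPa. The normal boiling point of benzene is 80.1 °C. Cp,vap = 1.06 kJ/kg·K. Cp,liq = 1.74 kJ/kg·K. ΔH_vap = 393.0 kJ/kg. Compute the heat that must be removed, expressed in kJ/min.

Q_c = 578000 kJ/min

vapour 125→80.1 °C: -47.594 kJ/kg
condensation at 80.1 °C: -393 kJ/kg
liquid 80.1→64.7 °C: -26.796 kJ/kg
Δh = -47.594 + -393 + -26.796 = -467.39 kJ/kg
Q = ṁ·Δh = 20.61 kg/s × -467.39 kJ/kg = -9632.9 kJ/s
|Q| = 9632.9 kW = 577970 kJ/min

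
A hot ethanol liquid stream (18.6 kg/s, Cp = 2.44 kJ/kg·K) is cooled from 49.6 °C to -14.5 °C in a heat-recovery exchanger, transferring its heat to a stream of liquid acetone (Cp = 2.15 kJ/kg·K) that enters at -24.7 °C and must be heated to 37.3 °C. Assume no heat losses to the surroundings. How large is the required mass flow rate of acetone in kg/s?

ṁ_c = 21.8 kg/s

Heat released by hot stream: Q = 18.6 × 2.44 × (49.6 − -14.5) = 2909.1 kJ/s
Energy balance on cold side (adiabatic exchanger): Q = ṁ_c·Cp_c·(T_c,out − T_c,in)
ṁ_c = 2909.1 / [2.15 × (37.3 − -24.7)] = 21.824 kg/s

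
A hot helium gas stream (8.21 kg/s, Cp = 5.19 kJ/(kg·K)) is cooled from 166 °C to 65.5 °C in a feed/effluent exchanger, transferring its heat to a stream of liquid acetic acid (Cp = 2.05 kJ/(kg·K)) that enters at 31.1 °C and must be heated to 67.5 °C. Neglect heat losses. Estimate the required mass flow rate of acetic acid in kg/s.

Heat released by hot stream: Q = 8.21 × 5.19 × (166 − 65.5) = 4282.3 kJ/s
Energy balance on cold side (adiabatic exchanger): Q = ṁ_c·Cp_c·(T_c,out − T_c,in)
ṁ_c = 4282.3 / [2.05 × (67.5 − 31.1)] = 57.388 kg/s

ṁ_c = 57.4 kg/s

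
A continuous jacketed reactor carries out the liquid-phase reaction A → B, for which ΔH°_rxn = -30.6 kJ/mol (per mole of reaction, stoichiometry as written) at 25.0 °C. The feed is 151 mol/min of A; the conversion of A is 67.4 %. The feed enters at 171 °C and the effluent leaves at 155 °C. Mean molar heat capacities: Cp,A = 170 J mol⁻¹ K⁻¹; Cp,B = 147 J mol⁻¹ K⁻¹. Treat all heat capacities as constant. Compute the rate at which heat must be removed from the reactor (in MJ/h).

Extent of reaction ξ = 0.674 × 151 = 101.77 mol/min
Reaction term: ξ·ΔH°_rxn = 101.77 × -30.6 = -3114.3 kJ/min
Sensible, feed 171→25 °C: -3747.8 kJ/min
Outlet flows (mol/min): A 49.226, B 101.77
Sensible, products 25→155 °C: 3032.8 kJ/min
Q = ΔH = -3829.3 kJ/min = -63.822 kW
Heat removed = 229.76 MJ/h

Q_out = 230 MJ/h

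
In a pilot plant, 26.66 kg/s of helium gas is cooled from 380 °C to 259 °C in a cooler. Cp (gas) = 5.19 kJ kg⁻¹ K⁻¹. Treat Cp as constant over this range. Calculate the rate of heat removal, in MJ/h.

Q_c = 60300 MJ/h

Q = ṁ·Cp·ΔT = 26.66 × 5.19 × (259 − 380) = -16742 kJ/s
Cooling duty = 60272 MJ/h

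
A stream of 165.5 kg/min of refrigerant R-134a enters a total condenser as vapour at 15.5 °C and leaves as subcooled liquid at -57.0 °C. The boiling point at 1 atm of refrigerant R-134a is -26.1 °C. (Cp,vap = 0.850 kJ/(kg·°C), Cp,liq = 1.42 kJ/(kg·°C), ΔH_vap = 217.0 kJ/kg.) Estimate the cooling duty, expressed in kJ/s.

vapour 15.5→-26.1 °C: -35.36 kJ/kg
condensation at -26.1 °C: -217 kJ/kg
liquid -26.1→-57.0 °C: -43.878 kJ/kg
Δh = -35.36 + -217 + -43.878 = -296.24 kJ/kg
Q = ṁ·Δh = 165.5 kg/min × -296.24 kJ/kg = -49027 kJ/min
|Q| = 817.12 kW

Q_c = 817 kJ/s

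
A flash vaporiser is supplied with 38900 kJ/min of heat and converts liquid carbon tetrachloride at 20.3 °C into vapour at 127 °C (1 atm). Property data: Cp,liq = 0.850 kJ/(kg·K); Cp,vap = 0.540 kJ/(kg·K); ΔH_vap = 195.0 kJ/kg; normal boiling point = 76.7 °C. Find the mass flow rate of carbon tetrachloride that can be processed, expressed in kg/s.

Δh = 0.850×(76.7−20.3) + 195.0 + 0.540×(127−76.7) = 270.1 kJ/kg
Q = 38900 kJ/min = 648.33 kJ/s = 648.33 kJ/s
ṁ = Q/Δh = 648.33 / 270.1 = 2.4003 kg/s

ṁ = 2.40 kg/s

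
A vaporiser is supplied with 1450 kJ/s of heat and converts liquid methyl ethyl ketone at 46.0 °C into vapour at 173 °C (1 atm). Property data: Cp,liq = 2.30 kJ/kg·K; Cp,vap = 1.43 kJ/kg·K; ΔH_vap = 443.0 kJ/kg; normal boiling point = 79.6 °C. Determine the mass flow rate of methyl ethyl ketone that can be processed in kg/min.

Δh = 2.30×(79.6−46.0) + 443.0 + 1.43×(173−79.6) = 653.84 kJ/kg
Q = 1450 kJ/s = 1450 kJ/s = 87000 kJ/min
ṁ = Q/Δh = 87000 / 653.84 = 133.06 kg/min

ṁ = 133 kg/min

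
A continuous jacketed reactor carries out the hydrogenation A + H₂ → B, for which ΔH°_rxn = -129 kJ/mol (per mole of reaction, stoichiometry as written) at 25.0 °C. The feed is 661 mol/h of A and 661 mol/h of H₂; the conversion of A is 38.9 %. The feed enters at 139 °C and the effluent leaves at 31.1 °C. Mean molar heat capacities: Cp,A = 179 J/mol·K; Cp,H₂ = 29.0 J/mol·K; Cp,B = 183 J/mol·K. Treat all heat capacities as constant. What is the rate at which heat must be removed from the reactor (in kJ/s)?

Q_out = 13.3 kJ/s

Extent of reaction ξ = 0.389 × 661 = 257.13 mol/h
Reaction term: ξ·ΔH°_rxn = 257.13 × -129 = -33170 kJ/h
Sensible, feed 139→25 °C: -15674 kJ/h
Outlet flows (mol/h): A 403.87, H₂ 403.87, B 257.13
Sensible, products 25→31.1 °C: 799.46 kJ/h
Q = ΔH = -48044 kJ/h = -13.346 kW
Heat removed = 13.346 kJ/s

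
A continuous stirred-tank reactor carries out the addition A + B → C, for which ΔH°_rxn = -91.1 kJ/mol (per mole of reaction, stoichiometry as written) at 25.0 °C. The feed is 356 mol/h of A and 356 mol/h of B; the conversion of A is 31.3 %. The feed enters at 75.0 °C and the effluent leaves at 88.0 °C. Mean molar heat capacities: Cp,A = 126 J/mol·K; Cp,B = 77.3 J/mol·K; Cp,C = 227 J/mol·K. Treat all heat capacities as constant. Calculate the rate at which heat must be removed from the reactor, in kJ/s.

Extent of reaction ξ = 0.313 × 356 = 111.43 mol/h
Reaction term: ξ·ΔH°_rxn = 111.43 × -91.1 = -10151 kJ/h
Sensible, feed 75.0→25 °C: -3618.7 kJ/h
Outlet flows (mol/h): A 244.57, B 244.57, C 111.43
Sensible, products 25→88.0 °C: 4726 kJ/h
Q = ΔH = -9043.8 kJ/h = -2.5122 kW
Heat removed = 2.5122 kJ/s

Q_out = 2.51 kJ/s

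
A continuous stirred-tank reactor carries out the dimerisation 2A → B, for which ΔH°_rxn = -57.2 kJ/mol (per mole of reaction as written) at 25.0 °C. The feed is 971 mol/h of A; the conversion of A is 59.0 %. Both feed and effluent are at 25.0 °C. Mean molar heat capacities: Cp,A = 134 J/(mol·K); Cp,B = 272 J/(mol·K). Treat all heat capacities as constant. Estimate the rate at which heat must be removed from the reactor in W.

Q_out = 4550 W

Extent of reaction ξ = 0.590 × 971 / 2 = 286.44 mol/h
Reaction term: ξ·ΔH°_rxn = 286.44 × -57.2 = -16385 kJ/h
Q = ΔH = -16385 kJ/h = -4.5513 kW
Heat removed = 4551.3 W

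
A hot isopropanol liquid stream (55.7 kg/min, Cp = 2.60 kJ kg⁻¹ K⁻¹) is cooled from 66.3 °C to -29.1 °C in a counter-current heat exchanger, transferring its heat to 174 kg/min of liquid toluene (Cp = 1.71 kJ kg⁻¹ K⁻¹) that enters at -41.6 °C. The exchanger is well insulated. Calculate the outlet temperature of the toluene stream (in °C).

Heat released by hot stream: Q = 55.7 × 2.60 × (66.3 − -29.1) = 13816 kJ/min
Energy balance on cold side (adiabatic exchanger): Q = ṁ_c·Cp_c·(T_c,out − T_c,in)
T_c,out = -41.6 + 13816/(174 × 1.71) = 4.8335 °C

T_c,out = 4.83 °C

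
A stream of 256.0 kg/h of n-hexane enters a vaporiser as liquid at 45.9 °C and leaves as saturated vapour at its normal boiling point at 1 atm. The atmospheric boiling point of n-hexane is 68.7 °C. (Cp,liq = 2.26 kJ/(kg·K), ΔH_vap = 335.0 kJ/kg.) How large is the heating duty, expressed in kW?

Q = 27.5 kW

liquid 45.9→68.7 °C: 51.528 kJ/kg
vaporisation at 68.7 °C: 335 kJ/kg
Δh = 51.528 + 335 = 386.53 kJ/kg
Q = ṁ·Δh = 256.0 kg/h × 386.53 kJ/kg = 98951 kJ/h
|Q| = 27.486 kW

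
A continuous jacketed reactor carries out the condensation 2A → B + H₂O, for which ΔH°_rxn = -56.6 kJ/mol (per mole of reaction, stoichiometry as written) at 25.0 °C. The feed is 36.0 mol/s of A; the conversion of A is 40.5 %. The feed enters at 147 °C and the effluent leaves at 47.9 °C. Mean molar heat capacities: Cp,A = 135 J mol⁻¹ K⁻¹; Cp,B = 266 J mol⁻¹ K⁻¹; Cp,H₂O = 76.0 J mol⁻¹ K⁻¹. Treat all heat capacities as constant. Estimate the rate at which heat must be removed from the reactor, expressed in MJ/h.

Extent of reaction ξ = 0.405 × 36.0 / 2 = 7.29 mol/s
Reaction term: ξ·ΔH°_rxn = 7.29 × -56.6 = -412.61 kJ/s
Sensible, feed 147→25 °C: -592.92 kJ/s
Outlet flows (mol/s): A 21.42, B 7.29, H₂O 7.29
Sensible, products 25→47.9 °C: 123.31 kJ/s
Q = ΔH = -882.22 kJ/s = -882.22 kW
Heat removed = 3176 MJ/h

Q_out = 3180 MJ/h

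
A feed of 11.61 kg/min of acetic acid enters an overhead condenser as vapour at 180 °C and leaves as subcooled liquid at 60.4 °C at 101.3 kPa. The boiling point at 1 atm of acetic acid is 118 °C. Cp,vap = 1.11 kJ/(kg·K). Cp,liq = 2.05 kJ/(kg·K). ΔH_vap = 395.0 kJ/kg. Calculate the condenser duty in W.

vapour 180→118 °C: -68.82 kJ/kg
condensation at 118 °C: -395 kJ/kg
liquid 118→60.4 °C: -118.08 kJ/kg
Δh = -68.82 + -395 + -118.08 = -581.9 kJ/kg
Q = ṁ·Δh = 11.61 kg/min × -581.9 kJ/kg = -6755.9 kJ/min
|Q| = 112.6 kW = 112600 W

Q_c = 113000 W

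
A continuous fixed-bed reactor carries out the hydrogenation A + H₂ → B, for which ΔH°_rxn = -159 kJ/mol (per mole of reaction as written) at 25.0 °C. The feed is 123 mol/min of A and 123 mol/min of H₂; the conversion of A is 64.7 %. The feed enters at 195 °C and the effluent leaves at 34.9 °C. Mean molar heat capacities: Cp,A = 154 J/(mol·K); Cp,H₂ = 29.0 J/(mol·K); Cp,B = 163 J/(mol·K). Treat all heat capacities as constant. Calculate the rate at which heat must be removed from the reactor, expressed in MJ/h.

Q_out = 976 MJ/h

Extent of reaction ξ = 0.647 × 123 = 79.581 mol/min
Reaction term: ξ·ΔH°_rxn = 79.581 × -159 = -12653 kJ/min
Sensible, feed 195→25 °C: -3826.5 kJ/min
Outlet flows (mol/min): A 43.419, H₂ 43.419, B 79.581
Sensible, products 25→34.9 °C: 207.08 kJ/min
Q = ΔH = -16273 kJ/min = -271.21 kW
Heat removed = 976.37 MJ/h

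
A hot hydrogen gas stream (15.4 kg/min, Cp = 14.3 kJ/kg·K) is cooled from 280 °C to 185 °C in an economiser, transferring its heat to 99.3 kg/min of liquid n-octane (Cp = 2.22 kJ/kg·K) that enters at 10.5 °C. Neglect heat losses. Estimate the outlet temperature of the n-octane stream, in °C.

Heat released by hot stream: Q = 15.4 × 14.3 × (280 − 185) = 20921 kJ/min
Energy balance on cold side (adiabatic exchanger): Q = ṁ_c·Cp_c·(T_c,out − T_c,in)
T_c,out = 10.5 + 20921/(99.3 × 2.22) = 105.4 °C

T_c,out = 105 °C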